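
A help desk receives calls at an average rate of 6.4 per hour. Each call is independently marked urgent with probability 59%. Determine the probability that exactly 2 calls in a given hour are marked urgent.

Thinning: the calls that are marked urgent themselves form a Poisson process with rate 0.59 × 6.4 = 3.776 per hour.
So μ = 3.776.
P(N = 2) = e^(−3.776) · 3.776^2/2! ≈ 0.1634.

0.1634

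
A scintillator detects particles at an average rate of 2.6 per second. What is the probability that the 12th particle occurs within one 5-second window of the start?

Over the interval, μ = 2.6 × 5 = 13 (a 5-second window = 5 seconds).
The 12th arrival falls in the interval iff at least 12 events occur there: P(S_12 ≤ t) = P(N ≥ 12) = 1 − P(N ≤ 11) ≈ 0.6468.

0.6468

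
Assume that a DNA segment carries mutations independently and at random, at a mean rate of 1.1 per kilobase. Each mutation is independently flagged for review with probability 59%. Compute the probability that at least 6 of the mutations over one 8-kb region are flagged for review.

Thinning: the mutations that are flagged for review themselves form a Poisson process with rate 0.59 × 1.1 = 0.649 per kilobase.
Over the interval, μ = 0.649 × 8 = 5.192 (an 8-kb region = 8 kilobases).
P(N ≥ 6) = 1 − P(N ≤ 5) ≈ 0.4177.

0.4177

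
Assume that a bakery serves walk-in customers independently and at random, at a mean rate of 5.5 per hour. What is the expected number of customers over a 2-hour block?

11

E[N] = λt = 5.5 × 2 = 11 (a 2-hour block = 2 hours).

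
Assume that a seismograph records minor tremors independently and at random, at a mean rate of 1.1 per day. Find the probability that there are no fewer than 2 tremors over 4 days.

Over the interval, μ = 1.1 × 4 = 4.4 (4 days).
P(N ≥ 2) = 1 − P(N ≤ 1) = 1 − Σ_{j=0}^{1} e^(−μ) μ^j/j! ≈ 0.9337.

0.9337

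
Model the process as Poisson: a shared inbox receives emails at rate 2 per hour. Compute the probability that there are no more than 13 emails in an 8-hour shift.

0.2745

Over the interval, μ = 2 × 8 = 16 (an 8-hour shift = 8 hours).
P(N ≤ 13) = Σ_{j=0}^{13} e^(−μ) μ^j/j! ≈ 0.2745.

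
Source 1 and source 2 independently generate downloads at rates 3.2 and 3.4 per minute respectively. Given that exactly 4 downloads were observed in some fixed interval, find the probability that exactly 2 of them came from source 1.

0.3743

Given the total, each event is independently from source 1 with probability p = λ_1/(λ_1+λ_2) = 3.2/6.6 ≈ 0.4848.
So K ~ Binomial(4, 3.2/6.6): P(K = 2) = C(4,2) · (3.2/6.6)^2 · (3.4/6.6)^2 ≈ 0.3743.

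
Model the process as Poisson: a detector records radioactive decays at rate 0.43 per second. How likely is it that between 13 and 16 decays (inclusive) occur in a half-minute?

Over the interval, μ = 0.43 × 30 = 12.9 (a half-minute = 30 seconds).
P(13 ≤ N ≤ 16) = Σ_{j=13}^{16} e^(−12.9) · 12.9^j/j! ≈ 0.3685.

0.3685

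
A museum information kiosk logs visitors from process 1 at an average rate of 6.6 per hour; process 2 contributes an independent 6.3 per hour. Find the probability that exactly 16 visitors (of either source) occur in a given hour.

Independent Poisson processes superpose: combined rate λ = 6.6 + 6.3 = 12.9 per hour.
So μ = 12.9.
P(N = 16) = e^(−12.9) · 12.9^16/16! ≈ 0.0702.

0.0702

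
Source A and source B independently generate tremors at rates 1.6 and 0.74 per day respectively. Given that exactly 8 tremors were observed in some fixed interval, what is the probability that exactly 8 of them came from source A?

0.0478

Given the total, each event is independently from source A with probability p = λ_A/(λ_A+λ_B) = 1.6/2.34 ≈ 0.6838.
So K ~ Binomial(8, 1.6/2.34): P(K = 8) = C(8,8) · (1.6/2.34)^8 · (0.74/2.34)^0 ≈ 0.0478.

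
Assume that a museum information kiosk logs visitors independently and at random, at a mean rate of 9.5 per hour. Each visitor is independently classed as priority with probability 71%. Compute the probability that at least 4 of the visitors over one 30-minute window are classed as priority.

Thinning: the visitors that are classed as priority themselves form a Poisson process with rate 0.71 × 9.5 = 6.745 per hour.
Over the interval, μ = 6.745 × 0.5 = 3.3725 (a 30-minute window = 0.5 hours).
P(N ≥ 4) = 1 − P(N ≤ 3) ≈ 0.4356.

0.4356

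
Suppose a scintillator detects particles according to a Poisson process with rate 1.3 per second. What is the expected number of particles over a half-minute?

39

E[N] = λt = 1.3 × 30 = 39 (a half-minute = 30 seconds).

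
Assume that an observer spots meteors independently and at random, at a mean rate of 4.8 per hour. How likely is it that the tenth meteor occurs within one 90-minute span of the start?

Over the interval, μ = 4.8 × 1.5 = 7.2 (a 90-minute span = 1.5 hours).
The tenth arrival falls in the interval iff at least 10 events occur there: P(S_10 ≤ t) = P(N ≥ 10) = 1 − P(N ≤ 9) ≈ 0.1904.

0.1904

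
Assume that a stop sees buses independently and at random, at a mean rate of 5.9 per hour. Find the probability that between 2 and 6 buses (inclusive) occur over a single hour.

With mean μ = 5.9 per hour,
P(2 ≤ N ≤ 6) = Σ_{j=2}^{6} e^(−5.9) · 5.9^j/j! ≈ 0.6035.

0.6035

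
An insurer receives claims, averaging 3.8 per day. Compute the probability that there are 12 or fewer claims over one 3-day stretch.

Over the interval, μ = 3.8 × 3 = 11.4 (a 3-day stretch = 3 days).
P(N ≤ 12) = Σ_{j=0}^{12} e^(−μ) μ^j/j! ≈ 0.6442.

0.6442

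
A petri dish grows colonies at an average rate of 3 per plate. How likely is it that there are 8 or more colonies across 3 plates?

Over the interval, μ = 3 × 3 = 9 (3 plates).
P(N ≥ 8) = 1 − P(N ≤ 7) = 1 − Σ_{j=0}^{7} e^(−μ) μ^j/j! ≈ 0.6761.

0.6761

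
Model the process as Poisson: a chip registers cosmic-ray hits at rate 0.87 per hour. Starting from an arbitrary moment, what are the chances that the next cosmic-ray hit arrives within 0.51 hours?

Inter-arrival times are exponential with rate λ = 0.87 per hour.
P(T ≤ 0.51) = 1 − e^(−λt) = 1 − e^(−0.87 × 0.51) = 1 − e^(−0.4437) ≈ 0.3583.

0.3583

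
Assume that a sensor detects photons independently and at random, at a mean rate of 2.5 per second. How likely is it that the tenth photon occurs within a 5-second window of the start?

0.7986

Over the interval, μ = 2.5 × 5 = 12.5 (a 5-second window = 5 seconds).
The tenth arrival falls in the interval iff at least 10 events occur there: P(S_10 ≤ t) = P(N ≥ 10) = 1 − P(N ≤ 9) ≈ 0.7986.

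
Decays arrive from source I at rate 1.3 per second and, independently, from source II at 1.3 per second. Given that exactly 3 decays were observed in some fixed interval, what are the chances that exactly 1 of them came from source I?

0.3750

Given the total, each event is independently from source I with probability p = λ_I/(λ_I+λ_II) = 1.3/2.6 = 0.5000.
So K ~ Binomial(3, 1.3/2.6): P(K = 1) = C(3,1) · (1.3/2.6)^1 · (1.3/2.6)^2 ≈ 0.3750.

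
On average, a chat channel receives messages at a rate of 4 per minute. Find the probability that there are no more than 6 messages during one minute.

With mean μ = 4 per minute,
P(N ≤ 6) = Σ_{j=0}^{6} e^(−μ) μ^j/j! ≈ 0.8893.

0.8893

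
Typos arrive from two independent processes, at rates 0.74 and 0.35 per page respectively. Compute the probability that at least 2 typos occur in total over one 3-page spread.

0.8377

Independent Poisson processes superpose: combined rate λ = 0.74 + 0.35 = 1.09 per page.
Over the interval, μ = 1.09 × 3 = 3.27 (a 3-page spread = 3 pages).
P(N ≥ 2) = 1 − P(N ≤ 1) ≈ 0.8377.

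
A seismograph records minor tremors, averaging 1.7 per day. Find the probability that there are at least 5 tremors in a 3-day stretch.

Over the interval, μ = 1.7 × 3 = 5.1 (a 3-day stretch = 3 days).
P(N ≥ 5) = 1 − P(N ≤ 4) = 1 − Σ_{j=0}^{4} e^(−μ) μ^j/j! ≈ 0.5769.

0.5769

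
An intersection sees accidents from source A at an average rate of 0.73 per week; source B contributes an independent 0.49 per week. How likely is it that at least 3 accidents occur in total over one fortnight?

Independent Poisson processes superpose: combined rate λ = 0.73 + 0.49 = 1.22 per week.
Over the interval, μ = 1.22 × 2 = 2.44 (a fortnight = 2 weeks).
P(N ≥ 3) = 1 − P(N ≤ 2) ≈ 0.4407.

0.4407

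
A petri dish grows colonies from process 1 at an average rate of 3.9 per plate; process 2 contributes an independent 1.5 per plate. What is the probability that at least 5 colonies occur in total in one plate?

Independent Poisson processes superpose: combined rate λ = 3.9 + 1.5 = 5.4 per plate.
So μ = 5.4.
P(N ≥ 5) = 1 − P(N ≤ 4) ≈ 0.6267.

0.6267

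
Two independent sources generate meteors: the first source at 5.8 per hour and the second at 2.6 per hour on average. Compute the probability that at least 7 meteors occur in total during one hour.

0.7330

Independent Poisson processes superpose: combined rate λ = 5.8 + 2.6 = 8.4 per hour.
So μ = 8.4.
P(N ≥ 7) = 1 − P(N ≤ 6) ≈ 0.7330.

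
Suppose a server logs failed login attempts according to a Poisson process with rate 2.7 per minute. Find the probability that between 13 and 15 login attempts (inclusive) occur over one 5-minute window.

0.3085

Over the interval, μ = 2.7 × 5 = 13.5 (a 5-minute window = 5 minutes).
P(13 ≤ N ≤ 15) = Σ_{j=13}^{15} e^(−13.5) · 13.5^j/j! ≈ 0.3085.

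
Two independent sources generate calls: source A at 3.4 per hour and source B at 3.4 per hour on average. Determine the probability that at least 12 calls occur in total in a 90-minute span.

Independent Poisson processes superpose: combined rate λ = 3.4 + 3.4 = 6.8 per hour.
Over the interval, μ = 6.8 × 1.5 = 10.2 (a 90-minute span = 1.5 hours).
P(N ≥ 12) = 1 − P(N ≤ 11) ≈ 0.3262.

0.3262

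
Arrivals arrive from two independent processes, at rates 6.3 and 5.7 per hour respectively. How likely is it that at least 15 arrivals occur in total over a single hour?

Independent Poisson processes superpose: combined rate λ = 6.3 + 5.7 = 12 per hour.
So μ = 12.
P(N ≥ 15) = 1 − P(N ≤ 14) ≈ 0.2280.

0.2280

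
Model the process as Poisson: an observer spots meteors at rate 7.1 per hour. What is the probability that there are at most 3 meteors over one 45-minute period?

0.2223

Over the interval, μ = 7.1 × 0.75 = 5.325 (a 45-minute period = 0.75 hours).
P(N ≤ 3) = Σ_{j=0}^{3} e^(−μ) μ^j/j! ≈ 0.2223.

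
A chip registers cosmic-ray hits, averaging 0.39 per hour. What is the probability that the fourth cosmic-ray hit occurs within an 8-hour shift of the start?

0.3796

Over the interval, μ = 0.39 × 8 = 3.12 (an 8-hour shift = 8 hours).
The fourth arrival falls in the interval iff at least 4 events occur there: P(S_4 ≤ t) = P(N ≥ 4) = 1 − P(N ≤ 3) ≈ 0.3796.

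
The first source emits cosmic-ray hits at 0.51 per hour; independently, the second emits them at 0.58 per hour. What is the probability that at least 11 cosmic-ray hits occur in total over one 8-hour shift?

0.2614

Independent Poisson processes superpose: combined rate λ = 0.51 + 0.58 = 1.09 per hour.
Over the interval, μ = 1.09 × 8 = 8.72 (an 8-hour shift = 8 hours).
P(N ≥ 11) = 1 − P(N ≤ 10) ≈ 0.2614.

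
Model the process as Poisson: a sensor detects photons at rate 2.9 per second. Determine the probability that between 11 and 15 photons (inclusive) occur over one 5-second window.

Over the interval, μ = 2.9 × 5 = 14.5 (a 5-second window = 5 seconds).
P(11 ≤ N ≤ 15) = Σ_{j=11}^{15} e^(−14.5) · 14.5^j/j! ≈ 0.4743.

0.4743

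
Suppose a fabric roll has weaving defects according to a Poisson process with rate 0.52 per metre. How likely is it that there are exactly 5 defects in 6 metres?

Over the interval, μ = 0.52 × 6 = 3.12 (6 metres).
P(N = 5) = e^(−μ) μ^5/5! = e^(−3.12) · 3.12^5/120 ≈ 0.1088.

0.1088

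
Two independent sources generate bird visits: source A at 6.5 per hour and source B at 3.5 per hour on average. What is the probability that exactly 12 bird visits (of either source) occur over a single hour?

Independent Poisson processes superpose: combined rate λ = 6.5 + 3.5 = 10 per hour.
So μ = 10.
P(N = 12) = e^(−10) · 10^12/12! ≈ 0.0948.

0.0948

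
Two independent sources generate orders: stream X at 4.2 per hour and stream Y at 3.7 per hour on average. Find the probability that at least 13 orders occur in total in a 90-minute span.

Independent Poisson processes superpose: combined rate λ = 4.2 + 3.7 = 7.9 per hour.
Over the interval, μ = 7.9 × 1.5 = 11.85 (a 90-minute span = 1.5 hours).
P(N ≥ 13) = 1 − P(N ≤ 12) ≈ 0.4069.

0.4069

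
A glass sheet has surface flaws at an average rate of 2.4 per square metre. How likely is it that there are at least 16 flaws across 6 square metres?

0.3707

Over the interval, μ = 2.4 × 6 = 14.4 (6 square metres).
P(N ≥ 16) = 1 − P(N ≤ 15) = 1 − Σ_{j=0}^{15} e^(−μ) μ^j/j! ≈ 0.3707.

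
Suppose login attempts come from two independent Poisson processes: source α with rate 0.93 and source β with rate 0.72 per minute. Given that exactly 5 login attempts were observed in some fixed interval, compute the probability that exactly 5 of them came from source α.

Given the total, each event is independently from source α with probability p = λ_α/(λ_α+λ_β) = 0.93/1.65 ≈ 0.5636.
So K ~ Binomial(5, 0.93/1.65): P(K = 5) = C(5,5) · (0.93/1.65)^5 · (0.72/1.65)^0 ≈ 0.0569.

0.0569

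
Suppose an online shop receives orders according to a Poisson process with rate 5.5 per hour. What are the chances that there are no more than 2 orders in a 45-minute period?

Over the interval, μ = 5.5 × 0.75 = 4.125 (a 45-minute period = 0.75 hours).
P(N ≤ 2) = Σ_{j=0}^{2} e^(−μ) μ^j/j! ≈ 0.2204.

0.2204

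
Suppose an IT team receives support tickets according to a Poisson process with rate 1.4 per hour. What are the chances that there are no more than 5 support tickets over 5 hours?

0.3007

Over the interval, μ = 1.4 × 5 = 7 (5 hours).
P(N ≤ 5) = Σ_{j=0}^{5} e^(−μ) μ^j/j! ≈ 0.3007.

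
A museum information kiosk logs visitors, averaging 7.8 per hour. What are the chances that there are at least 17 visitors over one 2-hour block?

0.3944

Over the interval, μ = 7.8 × 2 = 15.6 (a 2-hour block = 2 hours).
P(N ≥ 17) = 1 − P(N ≤ 16) = 1 − Σ_{j=0}^{16} e^(−μ) μ^j/j! ≈ 0.3944.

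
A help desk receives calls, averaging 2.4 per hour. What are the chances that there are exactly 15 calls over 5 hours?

0.0724

Over the interval, μ = 2.4 × 5 = 12 (5 hours).
P(N = 15) = e^(−μ) μ^15/15! = e^(−12) · 12^15/1307674368000 ≈ 0.0724.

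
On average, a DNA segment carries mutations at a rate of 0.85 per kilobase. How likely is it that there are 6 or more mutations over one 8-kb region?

Over the interval, μ = 0.85 × 8 = 6.8 (an 8-kb region = 8 kilobases).
P(N ≥ 6) = 1 − P(N ≤ 5) = 1 − Σ_{j=0}^{5} e^(−μ) μ^j/j! ≈ 0.6730.

0.6730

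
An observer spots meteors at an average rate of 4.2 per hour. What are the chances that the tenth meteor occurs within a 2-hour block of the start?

0.3341

Over the interval, μ = 4.2 × 2 = 8.4 (a 2-hour block = 2 hours).
The tenth arrival falls in the interval iff at least 10 events occur there: P(S_10 ≤ t) = P(N ≥ 10) = 1 − P(N ≤ 9) ≈ 0.3341.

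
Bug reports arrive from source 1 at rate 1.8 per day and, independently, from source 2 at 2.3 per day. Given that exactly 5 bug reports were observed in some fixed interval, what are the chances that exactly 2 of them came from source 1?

Given the total, each event is independently from source 1 with probability p = λ_1/(λ_1+λ_2) = 1.8/4.1 ≈ 0.4390.
So K ~ Binomial(5, 1.8/4.1): P(K = 2) = C(5,2) · (1.8/4.1)^2 · (2.3/4.1)^3 ≈ 0.3403.

0.3403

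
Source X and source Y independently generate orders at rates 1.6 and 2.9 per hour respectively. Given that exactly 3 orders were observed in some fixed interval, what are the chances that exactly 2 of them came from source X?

Given the total, each event is independently from source X with probability p = λ_X/(λ_X+λ_Y) = 1.6/4.5 ≈ 0.3556.
So K ~ Binomial(3, 1.6/4.5): P(K = 2) = C(3,2) · (1.6/4.5)^2 · (2.9/4.5)^1 ≈ 0.2444.

0.2444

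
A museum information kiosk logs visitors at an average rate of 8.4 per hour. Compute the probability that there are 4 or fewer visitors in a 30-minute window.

Over the interval, μ = 8.4 × 0.5 = 4.2 (a 30-minute window = 0.5 hours).
P(N ≤ 4) = Σ_{j=0}^{4} e^(−μ) μ^j/j! ≈ 0.5898.

0.5898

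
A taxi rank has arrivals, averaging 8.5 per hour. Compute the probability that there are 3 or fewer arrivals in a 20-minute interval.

0.6845

Over the interval, μ = 8.5 × 1/3 ≈ 2.83333 (a 20-minute interval = 1/3 hours).
P(N ≤ 3) = Σ_{j=0}^{3} e^(−μ) μ^j/j! ≈ 0.6845.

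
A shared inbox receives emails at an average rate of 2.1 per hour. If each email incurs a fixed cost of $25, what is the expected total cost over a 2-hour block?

$105

E[N] = 2.1 × 2 = 4.2 (a 2-hour block = 2 hours); E[cost] = 4.2 × $25 = $105.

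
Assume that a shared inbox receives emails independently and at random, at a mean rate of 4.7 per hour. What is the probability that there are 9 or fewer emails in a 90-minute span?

Over the interval, μ = 4.7 × 1.5 = 7.05 (a 90-minute span = 1.5 hours).
P(N ≤ 9) = Σ_{j=0}^{9} e^(−μ) μ^j/j! ≈ 0.8254.

0.8254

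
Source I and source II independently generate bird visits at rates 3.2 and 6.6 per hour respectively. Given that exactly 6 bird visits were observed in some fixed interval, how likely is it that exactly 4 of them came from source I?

Given the total, each event is independently from source I with probability p = λ_I/(λ_I+λ_II) = 3.2/9.8 ≈ 0.3265.
So K ~ Binomial(6, 3.2/9.8): P(K = 4) = C(6,4) · (3.2/9.8)^4 · (6.6/9.8)^2 ≈ 0.0773.

0.0773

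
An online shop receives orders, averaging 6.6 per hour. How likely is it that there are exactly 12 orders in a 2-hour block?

0.1081

Over the interval, μ = 6.6 × 2 = 13.2 (a 2-hour block = 2 hours).
P(N = 12) = e^(−μ) μ^12/12! = e^(−13.2) · 13.2^12/479001600 ≈ 0.1081.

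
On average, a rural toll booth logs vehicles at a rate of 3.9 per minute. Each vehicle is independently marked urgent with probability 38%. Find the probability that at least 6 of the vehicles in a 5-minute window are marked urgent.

0.7486

Thinning: the vehicles that are marked urgent themselves form a Poisson process with rate 0.38 × 3.9 = 1.482 per minute.
Over the interval, μ = 1.482 × 5 = 7.41 (a 5-minute window = 5 minutes).
P(N ≥ 6) = 1 − P(N ≤ 5) ≈ 0.7486.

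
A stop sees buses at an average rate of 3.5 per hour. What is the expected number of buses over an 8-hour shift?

E[N] = λt = 3.5 × 8 = 28 (an 8-hour shift = 8 hours).

28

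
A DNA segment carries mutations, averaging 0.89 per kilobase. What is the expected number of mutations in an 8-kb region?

7.12

E[N] = λt = 0.89 × 8 = 7.12 (an 8-kb region = 8 kilobases).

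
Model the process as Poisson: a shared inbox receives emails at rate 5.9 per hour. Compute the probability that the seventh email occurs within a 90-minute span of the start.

0.7792

Over the interval, μ = 5.9 × 1.5 = 8.85 (a 90-minute span = 1.5 hours).
The seventh arrival falls in the interval iff at least 7 events occur there: P(S_7 ≤ t) = P(N ≥ 7) = 1 − P(N ≤ 6) ≈ 0.7792.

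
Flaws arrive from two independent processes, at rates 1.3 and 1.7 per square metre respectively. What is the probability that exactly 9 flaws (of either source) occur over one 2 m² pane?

Independent Poisson processes superpose: combined rate λ = 1.3 + 1.7 = 3 per square metre.
Over the interval, μ = 3 × 2 = 6 (a 2 m² pane = 2 square metres).
P(N = 9) = e^(−6) · 6^9/9! ≈ 0.0688.

0.0688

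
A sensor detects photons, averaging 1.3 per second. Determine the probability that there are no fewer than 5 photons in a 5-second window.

0.7763

Over the interval, μ = 1.3 × 5 = 6.5 (a 5-second window = 5 seconds).
P(N ≥ 5) = 1 − P(N ≤ 4) = 1 − Σ_{j=0}^{4} e^(−μ) μ^j/j! ≈ 0.7763.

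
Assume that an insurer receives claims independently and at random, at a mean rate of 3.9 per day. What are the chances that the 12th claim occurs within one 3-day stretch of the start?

Over the interval, μ = 3.9 × 3 = 11.7 (a 3-day stretch = 3 days).
The 12th arrival falls in the interval iff at least 12 events occur there: P(S_12 ≤ t) = P(N ≥ 12) = 1 − P(N ≤ 11) ≈ 0.5037.

0.5037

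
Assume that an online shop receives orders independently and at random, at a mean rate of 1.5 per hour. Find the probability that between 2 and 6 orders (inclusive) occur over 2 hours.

Over the interval, μ = 1.5 × 2 = 3 (2 hours).
P(2 ≤ N ≤ 6) = Σ_{j=2}^{6} e^(−3) · 3^j/j! ≈ 0.7673.

0.7673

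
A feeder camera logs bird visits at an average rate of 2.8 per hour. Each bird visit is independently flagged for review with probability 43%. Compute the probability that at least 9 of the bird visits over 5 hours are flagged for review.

Thinning: the bird visits that are flagged for review themselves form a Poisson process with rate 0.43 × 2.8 = 1.204 per hour.
Over the interval, μ = 1.204 × 5 = 6.02 (5 hours).
P(N ≥ 9) = 1 − P(N ≤ 8) ≈ 0.1548.

0.1548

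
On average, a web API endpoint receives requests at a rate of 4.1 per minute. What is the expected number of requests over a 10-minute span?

E[N] = λt = 4.1 × 10 = 41 (a 10-minute span = 10 minutes).

41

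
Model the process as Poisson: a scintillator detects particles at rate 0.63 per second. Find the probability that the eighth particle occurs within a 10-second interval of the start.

0.2983

Over the interval, μ = 0.63 × 10 = 6.3 (a 10-second interval = 10 seconds).
The eighth arrival falls in the interval iff at least 8 events occur there: P(S_8 ≤ t) = P(N ≥ 8) = 1 − P(N ≤ 7) ≈ 0.2983.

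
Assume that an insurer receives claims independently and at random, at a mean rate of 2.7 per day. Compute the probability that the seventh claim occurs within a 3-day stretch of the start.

Over the interval, μ = 2.7 × 3 = 8.1 (a 3-day stretch = 3 days).
The seventh arrival falls in the interval iff at least 7 events occur there: P(S_7 ≤ t) = P(N ≥ 7) = 1 − P(N ≤ 6) ≈ 0.6987.

0.6987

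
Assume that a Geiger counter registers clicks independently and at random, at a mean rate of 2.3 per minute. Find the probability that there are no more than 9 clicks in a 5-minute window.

Over the interval, μ = 2.3 × 5 = 11.5 (a 5-minute window = 5 minutes).
P(N ≤ 9) = Σ_{j=0}^{9} e^(−μ) μ^j/j! ≈ 0.2888.

0.2888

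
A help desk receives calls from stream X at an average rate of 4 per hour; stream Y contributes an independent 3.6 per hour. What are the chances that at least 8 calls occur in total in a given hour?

0.4900

Independent Poisson processes superpose: combined rate λ = 4 + 3.6 = 7.6 per hour.
So μ = 7.6.
P(N ≥ 8) = 1 − P(N ≤ 7) ≈ 0.4900.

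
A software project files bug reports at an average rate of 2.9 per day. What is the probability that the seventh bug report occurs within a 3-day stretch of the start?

Over the interval, μ = 2.9 × 3 = 8.7 (a 3-day stretch = 3 days).
The seventh arrival falls in the interval iff at least 7 events occur there: P(S_7 ≤ t) = P(N ≥ 7) = 1 − P(N ≤ 6) ≈ 0.7645.

0.7645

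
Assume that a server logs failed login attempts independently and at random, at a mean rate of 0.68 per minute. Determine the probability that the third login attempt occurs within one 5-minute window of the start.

0.6603

Over the interval, μ = 0.68 × 5 = 3.4 (a 5-minute window = 5 minutes).
The third arrival falls in the interval iff at least 3 events occur there: P(S_3 ≤ t) = P(N ≥ 3) = 1 − P(N ≤ 2) ≈ 0.6603.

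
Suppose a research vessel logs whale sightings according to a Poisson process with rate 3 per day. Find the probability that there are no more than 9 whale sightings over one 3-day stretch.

Over the interval, μ = 3 × 3 = 9 (a 3-day stretch = 3 days).
P(N ≤ 9) = Σ_{j=0}^{9} e^(−μ) μ^j/j! ≈ 0.5874.

0.5874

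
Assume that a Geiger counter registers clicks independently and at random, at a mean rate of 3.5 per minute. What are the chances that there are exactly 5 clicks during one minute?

0.1322

With mean μ = 3.5 per minute,
P(N = 5) = e^(−μ) μ^5/5! = e^(−3.5) · 3.5^5/120 ≈ 0.1322.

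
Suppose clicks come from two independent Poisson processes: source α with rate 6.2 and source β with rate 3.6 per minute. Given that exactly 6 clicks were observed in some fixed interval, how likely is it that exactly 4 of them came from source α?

0.3243

Given the total, each event is independently from source α with probability p = λ_α/(λ_α+λ_β) = 6.2/9.8 ≈ 0.6327.
So K ~ Binomial(6, 6.2/9.8): P(K = 4) = C(6,4) · (6.2/9.8)^4 · (3.6/9.8)^2 ≈ 0.3243.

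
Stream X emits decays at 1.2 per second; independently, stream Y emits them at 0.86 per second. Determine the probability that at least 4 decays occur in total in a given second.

0.1539

Independent Poisson processes superpose: combined rate λ = 1.2 + 0.86 = 2.06 per second.
So μ = 2.06.
P(N ≥ 4) = 1 − P(N ≤ 3) ≈ 0.1539.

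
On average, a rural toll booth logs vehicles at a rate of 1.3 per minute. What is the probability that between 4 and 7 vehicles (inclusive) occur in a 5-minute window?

Over the interval, μ = 1.3 × 5 = 6.5 (a 5-minute window = 5 minutes).
P(4 ≤ N ≤ 7) = Σ_{j=4}^{7} e^(−6.5) · 6.5^j/j! ≈ 0.5609.

0.5609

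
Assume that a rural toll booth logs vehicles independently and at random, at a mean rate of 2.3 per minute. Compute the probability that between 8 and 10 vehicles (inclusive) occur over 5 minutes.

Over the interval, μ = 2.3 × 5 = 11.5 (5 minutes).
P(8 ≤ N ≤ 10) = Σ_{j=8}^{10} e^(−11.5) · 11.5^j/j! ≈ 0.2880.

0.2880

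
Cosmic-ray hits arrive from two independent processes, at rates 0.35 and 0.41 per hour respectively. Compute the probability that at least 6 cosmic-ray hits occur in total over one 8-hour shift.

0.5671

Independent Poisson processes superpose: combined rate λ = 0.35 + 0.41 = 0.76 per hour.
Over the interval, μ = 0.76 × 8 = 6.08 (an 8-hour shift = 8 hours).
P(N ≥ 6) = 1 − P(N ≤ 5) ≈ 0.5671.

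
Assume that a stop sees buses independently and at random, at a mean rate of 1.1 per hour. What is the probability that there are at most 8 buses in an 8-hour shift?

Over the interval, μ = 1.1 × 8 = 8.8 (an 8-hour shift = 8 hours).
P(N ≤ 8) = Σ_{j=0}^{8} e^(−μ) μ^j/j! ≈ 0.4823.

0.4823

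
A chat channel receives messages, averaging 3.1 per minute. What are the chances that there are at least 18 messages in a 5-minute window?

0.2948

Over the interval, μ = 3.1 × 5 = 15.5 (a 5-minute window = 5 minutes).
P(N ≥ 18) = 1 − P(N ≤ 17) = 1 − Σ_{j=0}^{17} e^(−μ) μ^j/j! ≈ 0.2948.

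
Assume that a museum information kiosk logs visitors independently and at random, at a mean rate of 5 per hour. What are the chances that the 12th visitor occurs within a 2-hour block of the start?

0.3032

Over the interval, μ = 5 × 2 = 10 (a 2-hour block = 2 hours).
The 12th arrival falls in the interval iff at least 12 events occur there: P(S_12 ≤ t) = P(N ≥ 12) = 1 − P(N ≤ 11) ≈ 0.3032.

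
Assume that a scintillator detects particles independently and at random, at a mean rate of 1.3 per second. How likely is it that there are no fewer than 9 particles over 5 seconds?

0.2084

Over the interval, μ = 1.3 × 5 = 6.5 (5 seconds).
P(N ≥ 9) = 1 − P(N ≤ 8) = 1 − Σ_{j=0}^{8} e^(−μ) μ^j/j! ≈ 0.2084.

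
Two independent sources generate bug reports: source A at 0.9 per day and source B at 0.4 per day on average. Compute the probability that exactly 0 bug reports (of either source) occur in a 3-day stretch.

0.0202

Independent Poisson processes superpose: combined rate λ = 0.9 + 0.4 = 1.3 per day.
Over the interval, μ = 1.3 × 3 = 3.9 (a 3-day stretch = 3 days).
P(N = 0) = e^(−3.9) · 3.9^0/0! ≈ 0.0202.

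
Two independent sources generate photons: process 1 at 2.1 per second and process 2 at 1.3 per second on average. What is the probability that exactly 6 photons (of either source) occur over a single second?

0.0716

Independent Poisson processes superpose: combined rate λ = 2.1 + 1.3 = 3.4 per second.
So μ = 3.4.
P(N = 6) = e^(−3.4) · 3.4^6/6! ≈ 0.0716.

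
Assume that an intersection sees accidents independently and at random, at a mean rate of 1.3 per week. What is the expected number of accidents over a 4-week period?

5.2

E[N] = λt = 1.3 × 4 = 5.2 (a 4-week period = 4 weeks).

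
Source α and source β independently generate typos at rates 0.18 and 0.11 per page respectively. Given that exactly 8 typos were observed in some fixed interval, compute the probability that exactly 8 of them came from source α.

0.0220

Given the total, each event is independently from source α with probability p = λ_α/(λ_α+λ_β) = 0.18/0.29 ≈ 0.6207.
So K ~ Binomial(8, 0.18/0.29): P(K = 8) = C(8,8) · (0.18/0.29)^8 · (0.11/0.29)^0 ≈ 0.0220.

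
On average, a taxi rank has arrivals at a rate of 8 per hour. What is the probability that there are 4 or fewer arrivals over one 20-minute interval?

Over the interval, μ = 8 × 1/3 ≈ 2.66667 (a 20-minute interval = 1/3 hours).
P(N ≤ 4) = Σ_{j=0}^{4} e^(−μ) μ^j/j! ≈ 0.8678.

0.8678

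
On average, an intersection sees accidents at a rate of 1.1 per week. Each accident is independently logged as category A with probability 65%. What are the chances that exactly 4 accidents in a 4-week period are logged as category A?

Thinning: the accidents that are logged as category A themselves form a Poisson process with rate 0.65 × 1.1 = 0.715 per week.
Over the interval, μ = 0.715 × 4 = 2.86 (a 4-week period = 4 weeks).
P(N = 4) = e^(−2.86) · 2.86^4/4! ≈ 0.1597.

0.1597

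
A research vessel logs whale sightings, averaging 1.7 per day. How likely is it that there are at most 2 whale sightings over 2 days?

Over the interval, μ = 1.7 × 2 = 3.4 (2 days).
P(N ≤ 2) = Σ_{j=0}^{2} e^(−μ) μ^j/j! ≈ 0.3397.

0.3397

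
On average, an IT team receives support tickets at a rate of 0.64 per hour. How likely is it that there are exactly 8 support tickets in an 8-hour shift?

Over the interval, μ = 0.64 × 8 = 5.12 (an 8-hour shift = 8 hours).
P(N = 8) = e^(−μ) μ^8/8! = e^(−5.12) · 5.12^8/40320 ≈ 0.0700.

0.0700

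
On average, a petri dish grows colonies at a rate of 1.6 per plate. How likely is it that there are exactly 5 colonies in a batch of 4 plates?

Over the interval, μ = 1.6 × 4 = 6.4 (a batch of 4 plates = 4 plates).
P(N = 5) = e^(−μ) μ^5/5! = e^(−6.4) · 6.4^5/120 ≈ 0.1487.

0.1487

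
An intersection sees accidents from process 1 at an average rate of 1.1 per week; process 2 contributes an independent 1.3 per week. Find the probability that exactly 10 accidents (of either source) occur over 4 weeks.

Independent Poisson processes superpose: combined rate λ = 1.1 + 1.3 = 2.4 per week.
Over the interval, μ = 2.4 × 4 = 9.6 (4 weeks).
P(N = 10) = e^(−9.6) · 9.6^10/10! ≈ 0.1241.

0.1241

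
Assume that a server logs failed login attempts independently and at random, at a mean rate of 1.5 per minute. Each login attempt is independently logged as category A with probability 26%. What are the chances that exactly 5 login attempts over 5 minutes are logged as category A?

Thinning: the login attempts that are logged as category A themselves form a Poisson process with rate 0.26 × 1.5 = 0.39 per minute.
Over the interval, μ = 0.39 × 5 = 1.95 (5 minutes).
P(N = 5) = e^(−1.95) · 1.95^5/5! ≈ 0.0334.

0.0334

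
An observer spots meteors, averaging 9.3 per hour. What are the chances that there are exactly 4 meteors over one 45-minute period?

0.0922

Over the interval, μ = 9.3 × 0.75 = 6.975 (a 45-minute period = 0.75 hours).
P(N = 4) = e^(−μ) μ^4/4! = e^(−6.975) · 6.975^4/24 ≈ 0.0922.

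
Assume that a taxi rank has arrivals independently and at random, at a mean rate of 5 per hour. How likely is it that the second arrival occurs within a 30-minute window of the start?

0.7127

Over the interval, μ = 5 × 0.5 = 2.5 (a 30-minute window = 0.5 hours).
The second arrival falls in the interval iff at least 2 events occur there: P(S_2 ≤ t) = P(N ≥ 2) = 1 − P(N ≤ 1) ≈ 0.7127.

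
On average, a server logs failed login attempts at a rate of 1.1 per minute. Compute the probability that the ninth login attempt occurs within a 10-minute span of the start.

0.7680

Over the interval, μ = 1.1 × 10 = 11 (a 10-minute span = 10 minutes).
The ninth arrival falls in the interval iff at least 9 events occur there: P(S_9 ≤ t) = P(N ≥ 9) = 1 − P(N ≤ 8) ≈ 0.7680.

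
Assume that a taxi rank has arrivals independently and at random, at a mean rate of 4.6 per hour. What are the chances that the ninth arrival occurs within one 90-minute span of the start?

Over the interval, μ = 4.6 × 1.5 = 6.9 (a 90-minute span = 1.5 hours).
The ninth arrival falls in the interval iff at least 9 events occur there: P(S_9 ≤ t) = P(N ≥ 9) = 1 − P(N ≤ 8) ≈ 0.2580.

0.2580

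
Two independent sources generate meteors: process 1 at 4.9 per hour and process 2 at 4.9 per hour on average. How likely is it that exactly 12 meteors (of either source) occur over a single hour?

0.0908

Independent Poisson processes superpose: combined rate λ = 4.9 + 4.9 = 9.8 per hour.
So μ = 9.8.
P(N = 12) = e^(−9.8) · 9.8^12/12! ≈ 0.0908.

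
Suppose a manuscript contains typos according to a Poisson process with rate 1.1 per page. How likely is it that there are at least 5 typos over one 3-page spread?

0.2374

Over the interval, μ = 1.1 × 3 = 3.3 (a 3-page spread = 3 pages).
P(N ≥ 5) = 1 − P(N ≤ 4) = 1 − Σ_{j=0}^{4} e^(−μ) μ^j/j! ≈ 0.2374.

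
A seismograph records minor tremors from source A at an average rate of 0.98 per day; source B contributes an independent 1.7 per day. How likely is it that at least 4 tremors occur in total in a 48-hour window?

0.7819

Independent Poisson processes superpose: combined rate λ = 0.98 + 1.7 = 2.68 per day.
Over the interval, μ = 2.68 × 2 = 5.36 (a 48-hour window = 2 days).
P(N ≥ 4) = 1 − P(N ≤ 3) ≈ 0.7819.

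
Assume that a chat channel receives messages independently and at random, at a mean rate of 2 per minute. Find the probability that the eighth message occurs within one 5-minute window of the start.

0.7798

Over the interval, μ = 2 × 5 = 10 (a 5-minute window = 5 minutes).
The eighth arrival falls in the interval iff at least 8 events occur there: P(S_8 ≤ t) = P(N ≥ 8) = 1 − P(N ≤ 7) ≈ 0.7798.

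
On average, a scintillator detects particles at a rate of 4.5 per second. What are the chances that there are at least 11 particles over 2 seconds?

Over the interval, μ = 4.5 × 2 = 9 (2 seconds).
P(N ≥ 11) = 1 − P(N ≤ 10) = 1 − Σ_{j=0}^{10} e^(−μ) μ^j/j! ≈ 0.2940.

0.2940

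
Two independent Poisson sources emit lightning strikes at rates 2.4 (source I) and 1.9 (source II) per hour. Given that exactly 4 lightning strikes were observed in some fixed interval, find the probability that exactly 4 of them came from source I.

Given the total, each event is independently from source I with probability p = λ_I/(λ_I+λ_II) = 2.4/4.3 ≈ 0.5581.
So K ~ Binomial(4, 2.4/4.3): P(K = 4) = C(4,4) · (2.4/4.3)^4 · (1.9/4.3)^0 ≈ 0.0970.

0.0970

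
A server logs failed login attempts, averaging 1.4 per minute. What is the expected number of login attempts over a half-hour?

E[N] = λt = 1.4 × 30 = 42 (a half-hour = 30 minutes).

42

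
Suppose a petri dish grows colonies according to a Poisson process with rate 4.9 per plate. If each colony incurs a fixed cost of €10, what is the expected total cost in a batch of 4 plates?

E[N] = 4.9 × 4 = 19.6 (a batch of 4 plates = 4 plates); E[cost] = 19.6 × €10 = €196.

€196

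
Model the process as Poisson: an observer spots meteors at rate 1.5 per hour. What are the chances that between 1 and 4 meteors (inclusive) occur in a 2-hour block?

0.7655

Over the interval, μ = 1.5 × 2 = 3 (a 2-hour block = 2 hours).
P(1 ≤ N ≤ 4) = Σ_{j=1}^{4} e^(−3) · 3^j/j! ≈ 0.7655.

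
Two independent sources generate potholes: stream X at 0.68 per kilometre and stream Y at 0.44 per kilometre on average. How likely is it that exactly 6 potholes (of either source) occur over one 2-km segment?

0.0187

Independent Poisson processes superpose: combined rate λ = 0.68 + 0.44 = 1.12 per kilometre.
Over the interval, μ = 1.12 × 2 = 2.24 (a 2-km segment = 2 kilometres).
P(N = 6) = e^(−2.24) · 2.24^6/6! ≈ 0.0187.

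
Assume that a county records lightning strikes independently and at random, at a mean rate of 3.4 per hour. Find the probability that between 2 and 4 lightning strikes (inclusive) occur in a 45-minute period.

Over the interval, μ = 3.4 × 0.75 = 2.55 (a 45-minute period = 0.75 hours).
P(2 ≤ N ≤ 4) = Σ_{j=2}^{4} e^(−2.55) · 2.55^j/j! ≈ 0.6072.

0.6072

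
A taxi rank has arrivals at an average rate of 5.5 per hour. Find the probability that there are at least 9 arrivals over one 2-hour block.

0.7680

Over the interval, μ = 5.5 × 2 = 11 (a 2-hour block = 2 hours).
P(N ≥ 9) = 1 − P(N ≤ 8) = 1 − Σ_{j=0}^{8} e^(−μ) μ^j/j! ≈ 0.7680.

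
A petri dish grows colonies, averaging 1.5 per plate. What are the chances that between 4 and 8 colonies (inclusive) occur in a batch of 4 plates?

Over the interval, μ = 1.5 × 4 = 6 (a batch of 4 plates = 4 plates).
P(4 ≤ N ≤ 8) = Σ_{j=4}^{8} e^(−6) · 6^j/j! ≈ 0.6960.

0.6960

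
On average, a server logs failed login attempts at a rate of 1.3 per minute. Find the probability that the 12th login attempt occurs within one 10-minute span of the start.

Over the interval, μ = 1.3 × 10 = 13 (a 10-minute span = 10 minutes).
The 12th arrival falls in the interval iff at least 12 events occur there: P(S_12 ≤ t) = P(N ≥ 12) = 1 − P(N ≤ 11) ≈ 0.6468.

0.6468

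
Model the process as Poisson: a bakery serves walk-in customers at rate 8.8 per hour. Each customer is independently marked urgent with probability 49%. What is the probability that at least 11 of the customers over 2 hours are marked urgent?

Thinning: the customers that are marked urgent themselves form a Poisson process with rate 0.49 × 8.8 = 4.312 per hour.
Over the interval, μ = 4.312 × 2 = 8.624 (2 hours).
P(N ≥ 11) = 1 − P(N ≤ 10) ≈ 0.2505.

0.2505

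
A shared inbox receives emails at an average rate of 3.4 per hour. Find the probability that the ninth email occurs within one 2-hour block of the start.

0.2452

Over the interval, μ = 3.4 × 2 = 6.8 (a 2-hour block = 2 hours).
The ninth arrival falls in the interval iff at least 9 events occur there: P(S_9 ≤ t) = P(N ≥ 9) = 1 − P(N ≤ 8) ≈ 0.2452.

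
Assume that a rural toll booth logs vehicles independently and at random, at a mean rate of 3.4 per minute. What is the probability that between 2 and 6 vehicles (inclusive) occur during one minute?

With mean μ = 3.4 per minute,
P(2 ≤ N ≤ 6) = Σ_{j=2}^{6} e^(−3.4) · 3.4^j/j! ≈ 0.7953.

0.7953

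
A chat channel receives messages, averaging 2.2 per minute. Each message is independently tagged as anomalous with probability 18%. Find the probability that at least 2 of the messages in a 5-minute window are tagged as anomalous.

Thinning: the messages that are tagged as anomalous themselves form a Poisson process with rate 0.18 × 2.2 = 0.396 per minute.
Over the interval, μ = 0.396 × 5 = 1.98 (a 5-minute window = 5 minutes).
P(N ≥ 2) = 1 − P(N ≤ 1) ≈ 0.5886.

0.5886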